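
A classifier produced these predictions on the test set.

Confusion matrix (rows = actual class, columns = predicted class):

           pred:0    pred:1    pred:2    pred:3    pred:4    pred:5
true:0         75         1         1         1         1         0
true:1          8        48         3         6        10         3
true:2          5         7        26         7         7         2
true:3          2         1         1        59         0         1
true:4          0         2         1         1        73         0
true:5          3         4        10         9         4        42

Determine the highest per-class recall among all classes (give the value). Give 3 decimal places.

0.949

Per-class recall (TP/(TP+FN)):
  0: TP=75, FN=1+1+1+1+0=4 → 75/79 = 0.9494
  1: TP=48, FN=8+3+6+10+3=30 → 48/78 = 0.6154
  2: TP=26, FN=5+7+7+7+2=28 → 26/54 = 0.4815
  3: TP=59, FN=2+1+1+0+1=5 → 59/64 = 0.9219
  4: TP=73, FN=0+2+1+1+0=4 → 73/77 = 0.9481
  5: TP=42, FN=3+4+10+9+4=30 → 42/72 = 0.5833
Highest is class '0' with recall = 0.949.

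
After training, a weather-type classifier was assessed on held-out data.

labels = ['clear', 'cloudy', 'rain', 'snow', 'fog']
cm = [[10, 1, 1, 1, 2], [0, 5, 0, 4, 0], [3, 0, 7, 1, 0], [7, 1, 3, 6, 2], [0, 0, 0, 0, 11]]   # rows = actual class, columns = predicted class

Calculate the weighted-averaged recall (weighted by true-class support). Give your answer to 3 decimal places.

Per-class recall (TP/(TP+FN)):
  clear: TP=10, FN=1+1+1+2=5 → 10/15 = 0.6667
  cloudy: TP=5, FN=0+0+4+0=4 → 5/9 = 0.5556
  rain: TP=7, FN=3+0+1+0=4 → 7/11 = 0.6364
  snow: TP=6, FN=7+1+3+2=13 → 6/19 = 0.3158
  fog: TP=11, FN=0+0+0+0=0 → 11/11 = 1.0000
Weighted-recall = Σ (supportᵢ/N)·recallᵢ with N=65: (15/65)·0.6667 + (9/65)·0.5556 + (11/65)·0.6364 + (19/65)·0.3158 + (11/65)·1.0000 = 0.600

0.600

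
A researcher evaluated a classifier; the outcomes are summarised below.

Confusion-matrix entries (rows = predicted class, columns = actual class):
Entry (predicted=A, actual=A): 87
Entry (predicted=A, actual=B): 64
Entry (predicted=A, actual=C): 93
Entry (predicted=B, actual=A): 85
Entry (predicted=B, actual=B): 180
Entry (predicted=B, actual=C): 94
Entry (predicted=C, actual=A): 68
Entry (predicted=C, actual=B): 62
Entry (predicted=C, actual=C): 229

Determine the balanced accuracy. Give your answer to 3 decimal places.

Balanced accuracy = mean of per-class recall.
  A: recall = 87/240 = 0.3625
  B: recall = 180/306 = 0.5882
  C: recall = 229/416 = 0.5505
Mean = (0.3625 + 0.5882 + 0.5505) / 3 = 0.500

0.500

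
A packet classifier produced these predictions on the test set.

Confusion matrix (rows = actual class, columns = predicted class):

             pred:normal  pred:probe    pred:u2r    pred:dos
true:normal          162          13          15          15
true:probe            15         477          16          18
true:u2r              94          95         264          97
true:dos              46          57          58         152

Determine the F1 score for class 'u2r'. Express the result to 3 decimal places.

Take TP from the diagonal, FP from the rest of the 'u2r' prediction marginal, FN from the rest of the 'u2r' actual marginal.
F1 score = 2·TP/(2·TP+FP+FN).
u2r: TP=264, FP=15+16+58=89, FN=94+95+97=286 → 528/903 = 0.5847

0.585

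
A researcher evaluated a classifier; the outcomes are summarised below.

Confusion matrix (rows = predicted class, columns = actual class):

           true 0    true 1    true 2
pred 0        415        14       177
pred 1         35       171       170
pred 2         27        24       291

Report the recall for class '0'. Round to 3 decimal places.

Take TP from the diagonal, FP from the rest of the '0' prediction marginal, FN from the rest of the '0' actual marginal.
recall = TP/(TP+FN).
0: TP=415, FN=35+27=62 → 415/477 = 0.8700

0.870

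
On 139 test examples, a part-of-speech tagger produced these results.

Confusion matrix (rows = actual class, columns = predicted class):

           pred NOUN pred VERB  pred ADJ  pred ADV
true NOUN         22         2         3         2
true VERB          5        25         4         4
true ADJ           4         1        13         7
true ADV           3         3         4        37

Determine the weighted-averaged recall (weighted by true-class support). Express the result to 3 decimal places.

0.698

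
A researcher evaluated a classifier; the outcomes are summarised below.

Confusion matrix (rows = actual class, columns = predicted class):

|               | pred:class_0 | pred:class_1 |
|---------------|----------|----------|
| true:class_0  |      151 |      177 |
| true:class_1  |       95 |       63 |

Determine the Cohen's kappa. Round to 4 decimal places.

-0.1242

Observed agreement pₒ = trace/N = 214/486 = 0.44033
Expected agreement pₑ = Σ (rowᵢ·colᵢ)/N² = (328·246 + 158·240)/486² = 0.50216
κ = (pₒ − pₑ)/(1 − pₑ) = (0.44033 − 0.50216)/(1 − 0.50216) = -0.1242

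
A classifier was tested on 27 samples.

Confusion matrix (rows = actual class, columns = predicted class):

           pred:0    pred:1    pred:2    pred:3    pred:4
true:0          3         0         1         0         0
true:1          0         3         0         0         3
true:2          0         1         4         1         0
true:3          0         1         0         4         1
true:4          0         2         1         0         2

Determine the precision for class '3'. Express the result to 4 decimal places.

0.8000

One-vs-rest for '3': TP = diagonal; FP = other classes predicted '3'; FN = '3' predicted as other.
precision = TP/(TP+FP).
3: TP=4, FP=0+0+1+0=1 → 4/5 = 0.80000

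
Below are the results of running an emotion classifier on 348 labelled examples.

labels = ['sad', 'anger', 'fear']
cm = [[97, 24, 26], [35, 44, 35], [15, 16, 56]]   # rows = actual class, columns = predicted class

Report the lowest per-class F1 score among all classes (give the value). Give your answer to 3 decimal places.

Per-class F1 score (2·TP/(2·TP+FP+FN)):
  sad: TP=97, FP=35+15=50, FN=24+26=50 → 194/294 = 0.6599
  anger: TP=44, FP=24+16=40, FN=35+35=70 → 88/198 = 0.4444
  fear: TP=56, FP=26+35=61, FN=15+16=31 → 112/204 = 0.5490
Lowest is class 'anger' with F1 score = 0.444.

0.444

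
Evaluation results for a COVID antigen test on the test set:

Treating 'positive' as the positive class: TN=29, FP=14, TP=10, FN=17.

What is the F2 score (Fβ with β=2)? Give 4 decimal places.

Fβ = (1+β²)·TP / ((1+β²)·TP + β²·FN + FP), with β²=4
= 5·10 / (5·10 + 4·17 + 14) = 0.3788

0.3788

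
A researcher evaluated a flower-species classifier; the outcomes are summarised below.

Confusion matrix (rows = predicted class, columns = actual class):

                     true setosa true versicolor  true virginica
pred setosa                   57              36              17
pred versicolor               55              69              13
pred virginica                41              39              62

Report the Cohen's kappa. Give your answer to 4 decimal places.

0.2312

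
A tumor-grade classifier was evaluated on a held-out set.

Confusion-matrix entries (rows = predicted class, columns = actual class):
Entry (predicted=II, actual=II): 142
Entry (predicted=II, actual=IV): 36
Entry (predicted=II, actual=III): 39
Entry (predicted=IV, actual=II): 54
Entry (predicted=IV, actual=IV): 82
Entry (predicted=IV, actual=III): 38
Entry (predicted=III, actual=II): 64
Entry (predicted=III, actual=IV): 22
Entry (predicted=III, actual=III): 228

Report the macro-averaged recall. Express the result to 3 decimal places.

0.626

Per-class recall (TP/(TP+FN)):
  II: TP=142, FN=54+64=118 → 142/260 = 0.5462
  IV: TP=82, FN=36+22=58 → 82/140 = 0.5857
  III: TP=228, FN=39+38=77 → 228/305 = 0.7475
Macro-recall = mean = (0.5462 + 0.5857 + 0.7475) / 3 = 0.626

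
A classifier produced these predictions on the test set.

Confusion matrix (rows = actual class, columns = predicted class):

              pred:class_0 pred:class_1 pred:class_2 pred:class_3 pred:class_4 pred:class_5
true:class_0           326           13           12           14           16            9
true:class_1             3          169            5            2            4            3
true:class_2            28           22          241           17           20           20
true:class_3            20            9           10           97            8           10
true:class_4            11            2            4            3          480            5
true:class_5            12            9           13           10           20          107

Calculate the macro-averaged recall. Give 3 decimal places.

0.774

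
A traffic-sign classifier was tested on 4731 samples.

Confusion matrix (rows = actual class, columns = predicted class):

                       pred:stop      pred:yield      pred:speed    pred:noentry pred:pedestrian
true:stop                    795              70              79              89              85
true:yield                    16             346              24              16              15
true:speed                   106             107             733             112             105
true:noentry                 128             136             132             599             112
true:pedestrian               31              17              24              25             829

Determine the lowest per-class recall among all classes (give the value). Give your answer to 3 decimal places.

0.541

Per-class recall (TP/(TP+FN)):
  stop: TP=795, FN=70+79+89+85=323 → 795/1118 = 0.7111
  yield: TP=346, FN=16+24+16+15=71 → 346/417 = 0.8297
  speed: TP=733, FN=106+107+112+105=430 → 733/1163 = 0.6303
  noentry: TP=599, FN=128+136+132+112=508 → 599/1107 = 0.5411
  pedestrian: TP=829, FN=31+17+24+25=97 → 829/926 = 0.8952
Lowest is class 'noentry' with recall = 0.541.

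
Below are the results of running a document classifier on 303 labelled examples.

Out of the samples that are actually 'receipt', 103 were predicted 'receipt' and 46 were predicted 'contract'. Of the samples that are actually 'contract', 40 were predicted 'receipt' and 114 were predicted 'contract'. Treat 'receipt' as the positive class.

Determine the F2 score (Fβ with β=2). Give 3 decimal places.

0.697

Fβ = (1+β²)·TP / ((1+β²)·TP + β²·FN + FP), with β²=4
= 5·103 / (5·103 + 4·46 + 40) = 0.697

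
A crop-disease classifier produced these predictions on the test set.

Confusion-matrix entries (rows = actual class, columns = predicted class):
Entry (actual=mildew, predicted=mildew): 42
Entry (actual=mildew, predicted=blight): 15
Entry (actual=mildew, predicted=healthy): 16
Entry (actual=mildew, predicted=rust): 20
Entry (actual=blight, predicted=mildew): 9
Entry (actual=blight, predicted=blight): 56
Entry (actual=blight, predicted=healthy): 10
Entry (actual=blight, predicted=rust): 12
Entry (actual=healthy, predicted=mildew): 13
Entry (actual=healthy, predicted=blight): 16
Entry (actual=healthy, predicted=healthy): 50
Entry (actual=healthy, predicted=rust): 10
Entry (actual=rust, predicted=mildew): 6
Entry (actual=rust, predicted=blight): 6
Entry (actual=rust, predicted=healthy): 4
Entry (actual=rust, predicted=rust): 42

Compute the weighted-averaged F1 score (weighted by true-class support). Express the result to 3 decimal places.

Per-class F1 score (2·TP/(2·TP+FP+FN)):
  mildew: TP=42, FP=9+13+6=28, FN=15+16+20=51 → 84/163 = 0.5153
  blight: TP=56, FP=15+16+6=37, FN=9+10+12=31 → 112/180 = 0.6222
  healthy: TP=50, FP=16+10+4=30, FN=13+16+10=39 → 100/169 = 0.5917
  rust: TP=42, FP=20+12+10=42, FN=6+6+4=16 → 84/142 = 0.5915
Weighted-F1 score = Σ (supportᵢ/N)·F1 scoreᵢ with N=327: (93/327)·0.5153 + (87/327)·0.6222 + (89/327)·0.5917 + (58/327)·0.5915 = 0.578

0.578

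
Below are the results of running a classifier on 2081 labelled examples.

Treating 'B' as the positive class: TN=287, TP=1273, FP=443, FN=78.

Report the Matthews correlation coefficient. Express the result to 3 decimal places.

0.421

MCC = (TP·TN − FP·FN) / √((TP+FP)(TP+FN)(TN+FP)(TN+FN))
Numerator = 1273·287 − 443·78 = 330797
Denominator = √(1716·1351·730·365) = √617715298200 = 785948.6613
MCC = 330797 / 785948.6613 = 0.421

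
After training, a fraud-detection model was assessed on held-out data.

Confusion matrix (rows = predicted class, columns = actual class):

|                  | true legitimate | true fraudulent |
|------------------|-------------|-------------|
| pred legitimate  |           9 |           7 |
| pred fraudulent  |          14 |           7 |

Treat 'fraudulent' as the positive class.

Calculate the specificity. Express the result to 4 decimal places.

0.3913

Specificity = TN/(TN+FP) = 9/(9+14) = 0.3913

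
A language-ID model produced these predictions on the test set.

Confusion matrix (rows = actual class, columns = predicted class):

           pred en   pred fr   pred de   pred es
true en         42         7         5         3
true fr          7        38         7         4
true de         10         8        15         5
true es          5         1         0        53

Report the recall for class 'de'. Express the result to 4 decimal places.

Take TP from the diagonal, FP from the rest of the 'de' prediction marginal, FN from the rest of the 'de' actual marginal.
recall = TP/(TP+FN).
de: TP=15, FN=10+8+5=23 → 15/38 = 0.39474

0.3947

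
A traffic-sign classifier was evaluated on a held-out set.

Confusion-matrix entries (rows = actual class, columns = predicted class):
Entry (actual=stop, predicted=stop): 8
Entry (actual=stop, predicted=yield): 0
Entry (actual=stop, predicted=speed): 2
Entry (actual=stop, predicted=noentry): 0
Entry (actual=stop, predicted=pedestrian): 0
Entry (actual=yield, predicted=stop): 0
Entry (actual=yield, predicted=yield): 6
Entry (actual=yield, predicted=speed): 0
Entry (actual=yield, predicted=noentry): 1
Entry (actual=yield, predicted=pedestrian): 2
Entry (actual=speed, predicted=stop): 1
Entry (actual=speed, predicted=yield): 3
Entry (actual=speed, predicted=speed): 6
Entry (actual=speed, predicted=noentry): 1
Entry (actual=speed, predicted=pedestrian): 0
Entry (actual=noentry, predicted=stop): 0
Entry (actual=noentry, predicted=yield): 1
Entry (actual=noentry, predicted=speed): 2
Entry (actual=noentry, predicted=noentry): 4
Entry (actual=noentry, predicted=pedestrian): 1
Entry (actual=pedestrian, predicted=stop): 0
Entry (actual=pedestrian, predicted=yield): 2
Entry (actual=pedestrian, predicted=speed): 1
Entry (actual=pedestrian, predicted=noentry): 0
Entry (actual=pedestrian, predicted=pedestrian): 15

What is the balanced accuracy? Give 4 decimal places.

Balanced accuracy = mean of per-class recall.
  stop: recall = 8/10 = 0.80000
  yield: recall = 6/9 = 0.66667
  speed: recall = 6/11 = 0.54545
  noentry: recall = 4/8 = 0.50000
  pedestrian: recall = 15/18 = 0.83333
Mean = (0.80000 + 0.66667 + 0.54545 + 0.50000 + 0.83333) / 5 = 0.6691

0.6691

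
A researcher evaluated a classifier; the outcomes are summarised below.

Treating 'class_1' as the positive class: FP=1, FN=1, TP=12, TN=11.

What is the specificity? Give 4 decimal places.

0.9167

Specificity = TN/(TN+FP) = 11/(11+1) = 0.9167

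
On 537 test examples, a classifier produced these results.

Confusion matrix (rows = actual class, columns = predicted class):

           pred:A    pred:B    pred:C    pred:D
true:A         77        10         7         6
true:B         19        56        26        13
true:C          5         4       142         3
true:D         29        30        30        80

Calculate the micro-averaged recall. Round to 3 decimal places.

0.661

Micro-averaging pools counts across classes: ΣTP=355, ΣFP=182, ΣFN=182.
Micro-recall = TP/(TP+FN) on pooled counts = 0.661 (equals overall accuracy in single-label multiclass).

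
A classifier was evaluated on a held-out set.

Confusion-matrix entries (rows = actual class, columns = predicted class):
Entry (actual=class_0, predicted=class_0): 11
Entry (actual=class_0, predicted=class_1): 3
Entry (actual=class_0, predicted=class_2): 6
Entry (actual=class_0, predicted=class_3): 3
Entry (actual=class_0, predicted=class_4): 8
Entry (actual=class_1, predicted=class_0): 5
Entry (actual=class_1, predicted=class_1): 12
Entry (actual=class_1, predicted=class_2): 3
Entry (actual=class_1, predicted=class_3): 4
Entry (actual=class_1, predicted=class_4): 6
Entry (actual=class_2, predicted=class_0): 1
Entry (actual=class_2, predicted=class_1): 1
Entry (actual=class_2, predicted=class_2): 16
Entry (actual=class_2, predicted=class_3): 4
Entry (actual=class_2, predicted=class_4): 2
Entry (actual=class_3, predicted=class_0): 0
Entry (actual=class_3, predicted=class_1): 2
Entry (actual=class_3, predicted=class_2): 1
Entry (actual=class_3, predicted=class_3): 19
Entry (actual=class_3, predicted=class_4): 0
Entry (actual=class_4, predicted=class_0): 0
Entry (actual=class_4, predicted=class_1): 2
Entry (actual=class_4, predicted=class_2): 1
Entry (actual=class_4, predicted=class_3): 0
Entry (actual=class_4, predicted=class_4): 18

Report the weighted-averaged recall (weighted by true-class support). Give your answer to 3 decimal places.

Per-class recall (TP/(TP+FN)):
  class_0: TP=11, FN=3+6+3+8=20 → 11/31 = 0.3548
  class_1: TP=12, FN=5+3+4+6=18 → 12/30 = 0.4000
  class_2: TP=16, FN=1+1+4+2=8 → 16/24 = 0.6667
  class_3: TP=19, FN=0+2+1+0=3 → 19/22 = 0.8636
  class_4: TP=18, FN=0+2+1+0=3 → 18/21 = 0.8571
Weighted-recall = Σ (supportᵢ/N)·recallᵢ with N=128: (31/128)·0.3548 + (30/128)·0.4000 + (24/128)·0.6667 + (22/128)·0.8636 + (21/128)·0.8571 = 0.594

0.594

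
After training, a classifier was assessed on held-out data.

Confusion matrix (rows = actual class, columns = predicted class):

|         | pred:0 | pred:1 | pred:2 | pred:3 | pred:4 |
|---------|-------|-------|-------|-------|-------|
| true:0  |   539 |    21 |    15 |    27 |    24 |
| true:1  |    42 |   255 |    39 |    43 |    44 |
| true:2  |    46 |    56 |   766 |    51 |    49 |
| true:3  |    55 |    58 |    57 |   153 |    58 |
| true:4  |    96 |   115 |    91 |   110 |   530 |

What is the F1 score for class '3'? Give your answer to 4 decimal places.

One-vs-rest for '3': TP = diagonal; FP = other classes predicted '3'; FN = '3' predicted as other.
F1 score = 2·TP/(2·TP+FP+FN).
3: TP=153, FP=27+43+51+110=231, FN=55+58+57+58=228 → 306/765 = 0.40000

0.4000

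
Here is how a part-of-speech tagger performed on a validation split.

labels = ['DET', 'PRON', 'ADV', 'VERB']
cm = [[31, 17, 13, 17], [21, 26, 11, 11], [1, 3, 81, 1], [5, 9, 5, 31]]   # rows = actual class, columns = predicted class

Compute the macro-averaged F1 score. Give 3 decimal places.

0.566

Per-class F1 score (2·TP/(2·TP+FP+FN)):
  DET: TP=31, FP=21+1+5=27, FN=17+13+17=47 → 62/136 = 0.4559
  PRON: TP=26, FP=17+3+9=29, FN=21+11+11=43 → 52/124 = 0.4194
  ADV: TP=81, FP=13+11+5=29, FN=1+3+1=5 → 162/196 = 0.8265
  VERB: TP=31, FP=17+11+1=29, FN=5+9+5=19 → 62/110 = 0.5636
Macro-F1 score = mean = (0.4559 + 0.4194 + 0.8265 + 0.5636) / 4 = 0.566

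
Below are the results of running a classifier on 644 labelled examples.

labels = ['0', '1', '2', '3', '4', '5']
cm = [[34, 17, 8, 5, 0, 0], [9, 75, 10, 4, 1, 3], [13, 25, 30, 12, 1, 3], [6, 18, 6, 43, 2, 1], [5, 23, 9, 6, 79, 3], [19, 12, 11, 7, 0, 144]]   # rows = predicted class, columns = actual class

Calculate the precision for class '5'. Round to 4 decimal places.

0.7461

One-vs-rest for '5': TP = diagonal; FP = other classes predicted '5'; FN = '5' predicted as other.
precision = TP/(TP+FP).
5: TP=144, FP=19+12+11+7+0=49 → 144/193 = 0.74611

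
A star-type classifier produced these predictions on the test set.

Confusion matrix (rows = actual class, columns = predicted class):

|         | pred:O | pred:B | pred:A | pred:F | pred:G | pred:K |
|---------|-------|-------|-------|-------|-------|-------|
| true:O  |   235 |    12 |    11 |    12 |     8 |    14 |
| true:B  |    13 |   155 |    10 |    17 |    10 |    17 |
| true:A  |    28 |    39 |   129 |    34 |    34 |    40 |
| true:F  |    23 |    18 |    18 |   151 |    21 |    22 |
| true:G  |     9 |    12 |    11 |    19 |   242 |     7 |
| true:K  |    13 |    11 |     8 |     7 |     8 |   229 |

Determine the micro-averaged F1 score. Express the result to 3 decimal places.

Micro-averaging pools counts across classes: ΣTP=1141, ΣFP=506, ΣFN=506.
Micro-F1 score = 2·TP/(2·TP+FP+FN) on pooled counts = 0.693 (equals overall accuracy in single-label multiclass).

0.693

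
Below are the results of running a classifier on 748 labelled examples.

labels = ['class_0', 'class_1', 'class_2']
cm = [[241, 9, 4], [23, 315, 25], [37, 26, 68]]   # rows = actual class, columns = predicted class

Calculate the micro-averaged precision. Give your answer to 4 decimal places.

Micro-averaging pools counts across classes: ΣTP=624, ΣFP=124, ΣFN=124.
Micro-precision = TP/(TP+FP) on pooled counts = 0.8342 (equals overall accuracy in single-label multiclass).

0.8342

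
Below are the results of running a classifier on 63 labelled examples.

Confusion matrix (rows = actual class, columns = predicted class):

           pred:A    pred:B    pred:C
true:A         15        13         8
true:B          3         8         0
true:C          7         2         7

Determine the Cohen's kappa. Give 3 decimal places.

0.193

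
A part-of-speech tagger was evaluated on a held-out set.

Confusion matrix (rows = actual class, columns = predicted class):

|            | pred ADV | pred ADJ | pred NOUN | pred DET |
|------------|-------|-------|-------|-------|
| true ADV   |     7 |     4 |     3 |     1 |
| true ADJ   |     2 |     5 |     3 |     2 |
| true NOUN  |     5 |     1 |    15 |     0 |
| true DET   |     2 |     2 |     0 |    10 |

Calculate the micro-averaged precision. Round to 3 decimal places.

Micro-averaging pools counts across classes: ΣTP=37, ΣFP=25, ΣFN=25.
Micro-precision = TP/(TP+FP) on pooled counts = 0.597 (equals overall accuracy in single-label multiclass).

0.597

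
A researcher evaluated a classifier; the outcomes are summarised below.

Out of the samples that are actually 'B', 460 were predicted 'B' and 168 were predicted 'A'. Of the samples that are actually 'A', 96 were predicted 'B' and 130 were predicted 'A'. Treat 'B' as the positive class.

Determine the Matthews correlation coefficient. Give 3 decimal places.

MCC = (TP·TN − FP·FN) / √((TP+FP)(TP+FN)(TN+FP)(TN+FN))
Numerator = 460·130 − 96·168 = 43672
Denominator = √(556·628·226·298) = √23515766464 = 153348.5131
MCC = 43672 / 153348.5131 = 0.285

0.285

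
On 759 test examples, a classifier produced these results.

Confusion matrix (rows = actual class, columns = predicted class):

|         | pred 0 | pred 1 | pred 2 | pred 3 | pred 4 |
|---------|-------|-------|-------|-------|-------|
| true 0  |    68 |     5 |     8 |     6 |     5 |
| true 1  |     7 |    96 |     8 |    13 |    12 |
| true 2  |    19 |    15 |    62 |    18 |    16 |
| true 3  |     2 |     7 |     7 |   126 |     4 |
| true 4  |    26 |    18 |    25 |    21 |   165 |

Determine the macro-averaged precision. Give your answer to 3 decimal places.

Per-class precision (TP/(TP+FP)):
  0: TP=68, FP=7+19+2+26=54 → 68/122 = 0.5574
  1: TP=96, FP=5+15+7+18=45 → 96/141 = 0.6809
  2: TP=62, FP=8+8+7+25=48 → 62/110 = 0.5636
  3: TP=126, FP=6+13+18+21=58 → 126/184 = 0.6848
  4: TP=165, FP=5+12+16+4=37 → 165/202 = 0.8168
Macro-precision = mean = (0.5574 + 0.6809 + 0.5636 + 0.6848 + 0.8168) / 5 = 0.661

0.661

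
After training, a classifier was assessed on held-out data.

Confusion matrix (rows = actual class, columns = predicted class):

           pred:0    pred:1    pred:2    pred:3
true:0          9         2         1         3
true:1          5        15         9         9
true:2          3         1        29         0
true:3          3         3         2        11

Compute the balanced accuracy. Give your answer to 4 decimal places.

0.6131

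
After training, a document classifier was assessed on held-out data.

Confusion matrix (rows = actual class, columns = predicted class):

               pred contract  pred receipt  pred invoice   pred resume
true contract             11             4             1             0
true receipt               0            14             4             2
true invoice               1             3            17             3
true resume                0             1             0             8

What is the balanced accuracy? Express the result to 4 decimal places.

0.7462

Balanced accuracy = mean of per-class recall.
  contract: recall = 11/16 = 0.68750
  receipt: recall = 14/20 = 0.70000
  invoice: recall = 17/24 = 0.70833
  resume: recall = 8/9 = 0.88889
Mean = (0.68750 + 0.70000 + 0.70833 + 0.88889) / 4 = 0.7462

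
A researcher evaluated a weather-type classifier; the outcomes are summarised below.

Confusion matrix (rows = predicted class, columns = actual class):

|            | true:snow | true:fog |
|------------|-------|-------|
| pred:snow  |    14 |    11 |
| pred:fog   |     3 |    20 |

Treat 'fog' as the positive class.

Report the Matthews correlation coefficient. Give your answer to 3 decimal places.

MCC = (TP·TN − FP·FN) / √((TP+FP)(TP+FN)(TN+FP)(TN+FN))
Numerator = 20·14 − 3·11 = 247
Denominator = √(23·31·17·25) = √303025 = 550.4771
MCC = 247 / 550.4771 = 0.449

0.449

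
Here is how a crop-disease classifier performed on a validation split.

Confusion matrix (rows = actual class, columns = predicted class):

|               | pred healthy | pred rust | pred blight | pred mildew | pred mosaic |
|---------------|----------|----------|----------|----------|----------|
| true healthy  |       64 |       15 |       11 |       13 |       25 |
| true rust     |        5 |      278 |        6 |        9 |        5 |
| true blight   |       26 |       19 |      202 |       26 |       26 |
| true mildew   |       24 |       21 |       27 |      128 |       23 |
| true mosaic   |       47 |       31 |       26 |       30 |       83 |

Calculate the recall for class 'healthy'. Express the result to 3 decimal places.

Treat 'healthy' as positive and all other classes as negative.
recall = TP/(TP+FN).
healthy: TP=64, FN=15+11+13+25=64 → 64/128 = 0.5000

0.500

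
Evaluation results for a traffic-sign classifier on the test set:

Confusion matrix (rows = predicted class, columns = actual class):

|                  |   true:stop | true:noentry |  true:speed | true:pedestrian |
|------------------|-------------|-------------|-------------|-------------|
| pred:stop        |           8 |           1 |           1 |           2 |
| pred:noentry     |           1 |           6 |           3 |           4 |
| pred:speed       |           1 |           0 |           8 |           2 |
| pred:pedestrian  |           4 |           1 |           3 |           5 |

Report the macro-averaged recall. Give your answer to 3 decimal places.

0.560

Per-class recall (TP/(TP+FN)):
  stop: TP=8, FN=1+1+4=6 → 8/14 = 0.5714
  noentry: TP=6, FN=1+0+1=2 → 6/8 = 0.7500
  speed: TP=8, FN=1+3+3=7 → 8/15 = 0.5333
  pedestrian: TP=5, FN=2+4+2=8 → 5/13 = 0.3846
Macro-recall = mean = (0.5714 + 0.7500 + 0.5333 + 0.3846) / 4 = 0.560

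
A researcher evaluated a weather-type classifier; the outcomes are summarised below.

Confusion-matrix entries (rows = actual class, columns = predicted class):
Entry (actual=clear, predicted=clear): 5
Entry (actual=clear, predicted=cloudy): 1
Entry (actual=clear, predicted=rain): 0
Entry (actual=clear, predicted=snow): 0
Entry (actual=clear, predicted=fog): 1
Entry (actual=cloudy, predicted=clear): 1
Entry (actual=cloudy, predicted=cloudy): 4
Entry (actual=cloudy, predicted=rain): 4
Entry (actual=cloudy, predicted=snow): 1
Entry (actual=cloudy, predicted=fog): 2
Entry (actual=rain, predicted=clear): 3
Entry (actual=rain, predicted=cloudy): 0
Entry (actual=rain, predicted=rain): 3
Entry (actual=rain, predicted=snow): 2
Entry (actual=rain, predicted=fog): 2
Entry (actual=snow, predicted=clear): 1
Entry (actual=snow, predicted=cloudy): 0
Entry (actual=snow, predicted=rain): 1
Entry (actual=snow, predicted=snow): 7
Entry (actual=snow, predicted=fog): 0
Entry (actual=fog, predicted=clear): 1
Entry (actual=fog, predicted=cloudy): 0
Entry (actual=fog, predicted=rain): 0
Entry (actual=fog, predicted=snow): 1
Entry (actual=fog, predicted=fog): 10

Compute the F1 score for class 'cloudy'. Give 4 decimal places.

One-vs-rest for 'cloudy': TP = diagonal; FP = other classes predicted 'cloudy'; FN = 'cloudy' predicted as other.
F1 score = 2·TP/(2·TP+FP+FN).
cloudy: TP=4, FP=1+0+0+0=1, FN=1+4+1+2=8 → 8/17 = 0.47059

0.4706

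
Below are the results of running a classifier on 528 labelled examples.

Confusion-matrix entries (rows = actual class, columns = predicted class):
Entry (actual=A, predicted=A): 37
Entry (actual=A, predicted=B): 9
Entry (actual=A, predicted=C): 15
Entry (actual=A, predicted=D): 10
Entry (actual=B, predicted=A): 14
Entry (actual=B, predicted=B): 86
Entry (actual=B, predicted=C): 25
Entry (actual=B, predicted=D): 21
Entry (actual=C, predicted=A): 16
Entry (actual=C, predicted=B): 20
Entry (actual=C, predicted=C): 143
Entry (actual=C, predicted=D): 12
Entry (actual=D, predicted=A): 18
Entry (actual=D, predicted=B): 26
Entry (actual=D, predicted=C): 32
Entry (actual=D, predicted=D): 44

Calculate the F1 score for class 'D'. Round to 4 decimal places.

Take TP from the diagonal, FP from the rest of the 'D' prediction marginal, FN from the rest of the 'D' actual marginal.
F1 score = 2·TP/(2·TP+FP+FN).
D: TP=44, FP=10+21+12=43, FN=18+26+32=76 → 88/207 = 0.42512

0.4251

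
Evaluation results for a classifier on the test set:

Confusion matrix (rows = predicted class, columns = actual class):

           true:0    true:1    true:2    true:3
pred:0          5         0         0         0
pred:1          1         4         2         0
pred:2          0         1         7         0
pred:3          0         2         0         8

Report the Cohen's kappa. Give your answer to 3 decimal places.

0.731

Observed agreement pₒ = trace/N = 24/30 = 0.8000
Expected agreement pₑ = Σ (rowᵢ·colᵢ)/N² = (6·5 + 7·7 + 9·8 + 8·10)/30² = 0.2567
κ = (pₒ − pₑ)/(1 − pₑ) = (0.8000 − 0.2567)/(1 − 0.2567) = 0.731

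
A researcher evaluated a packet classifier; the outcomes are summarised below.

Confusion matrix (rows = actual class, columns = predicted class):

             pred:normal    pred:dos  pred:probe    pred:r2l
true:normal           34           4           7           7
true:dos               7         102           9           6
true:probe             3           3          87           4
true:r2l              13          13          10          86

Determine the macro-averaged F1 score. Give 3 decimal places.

Per-class F1 score (2·TP/(2·TP+FP+FN)):
  normal: TP=34, FP=7+3+13=23, FN=4+7+7=18 → 68/109 = 0.6239
  dos: TP=102, FP=4+3+13=20, FN=7+9+6=22 → 204/246 = 0.8293
  probe: TP=87, FP=7+9+10=26, FN=3+3+4=10 → 174/210 = 0.8286
  r2l: TP=86, FP=7+6+4=17, FN=13+13+10=36 → 172/225 = 0.7644
Macro-F1 score = mean = (0.6239 + 0.8293 + 0.8286 + 0.7644) / 4 = 0.762

0.762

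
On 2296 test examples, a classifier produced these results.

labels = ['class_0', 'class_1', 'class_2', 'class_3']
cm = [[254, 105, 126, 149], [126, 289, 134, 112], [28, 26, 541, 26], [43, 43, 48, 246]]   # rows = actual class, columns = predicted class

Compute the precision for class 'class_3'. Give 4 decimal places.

One-vs-rest for 'class_3': TP = diagonal; FP = other classes predicted 'class_3'; FN = 'class_3' predicted as other.
precision = TP/(TP+FP).
class_3: TP=246, FP=149+112+26=287 → 246/533 = 0.46154

0.4615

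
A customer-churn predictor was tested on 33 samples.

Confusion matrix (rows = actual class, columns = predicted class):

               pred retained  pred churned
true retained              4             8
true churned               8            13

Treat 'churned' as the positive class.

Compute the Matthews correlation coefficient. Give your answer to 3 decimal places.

-0.048

MCC = (TP·TN − FP·FN) / √((TP+FP)(TP+FN)(TN+FP)(TN+FN))
Numerator = 13·4 − 8·8 = -12
Denominator = √(21·21·12·12) = √63504 = 252.0000
MCC = -12 / 252.0000 = -0.048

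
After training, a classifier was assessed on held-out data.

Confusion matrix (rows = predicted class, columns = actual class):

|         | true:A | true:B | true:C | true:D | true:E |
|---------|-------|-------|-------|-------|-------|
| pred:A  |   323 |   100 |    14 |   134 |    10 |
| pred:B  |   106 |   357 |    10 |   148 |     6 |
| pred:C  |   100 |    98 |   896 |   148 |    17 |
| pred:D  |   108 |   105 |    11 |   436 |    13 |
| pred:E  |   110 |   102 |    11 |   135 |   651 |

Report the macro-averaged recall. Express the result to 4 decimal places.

0.6443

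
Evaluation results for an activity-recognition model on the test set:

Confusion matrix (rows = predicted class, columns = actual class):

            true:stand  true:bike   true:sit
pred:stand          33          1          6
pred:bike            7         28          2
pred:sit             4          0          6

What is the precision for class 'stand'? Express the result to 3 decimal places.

Treat 'stand' as positive and all other classes as negative.
precision = TP/(TP+FP).
stand: TP=33, FP=1+6=7 → 33/40 = 0.8250

0.825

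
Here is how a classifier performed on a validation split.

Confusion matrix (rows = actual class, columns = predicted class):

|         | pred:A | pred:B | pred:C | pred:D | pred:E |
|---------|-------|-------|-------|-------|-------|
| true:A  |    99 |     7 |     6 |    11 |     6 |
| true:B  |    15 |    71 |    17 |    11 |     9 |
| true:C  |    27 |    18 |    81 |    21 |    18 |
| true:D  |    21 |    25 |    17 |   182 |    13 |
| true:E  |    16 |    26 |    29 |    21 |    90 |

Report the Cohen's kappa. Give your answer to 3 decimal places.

0.507

Observed agreement pₒ = trace/N = 523/857 = 0.6103
Expected agreement pₑ = Σ (rowᵢ·colᵢ)/N² = (129·178 + 123·147 + 165·150 + 258·246 + 182·136)/857² = 0.2097
κ = (pₒ − pₑ)/(1 − pₑ) = (0.6103 − 0.2097)/(1 − 0.2097) = 0.507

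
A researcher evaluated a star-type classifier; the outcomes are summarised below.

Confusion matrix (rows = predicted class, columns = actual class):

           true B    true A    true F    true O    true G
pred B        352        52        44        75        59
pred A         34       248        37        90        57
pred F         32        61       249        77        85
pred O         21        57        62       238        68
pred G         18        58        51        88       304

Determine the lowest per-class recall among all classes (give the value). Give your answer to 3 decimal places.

0.419

Per-class recall (TP/(TP+FN)):
  B: TP=352, FN=34+32+21+18=105 → 352/457 = 0.7702
  A: TP=248, FN=52+61+57+58=228 → 248/476 = 0.5210
  F: TP=249, FN=44+37+62+51=194 → 249/443 = 0.5621
  O: TP=238, FN=75+90+77+88=330 → 238/568 = 0.4190
  G: TP=304, FN=59+57+85+68=269 → 304/573 = 0.5305
Lowest is class 'O' with recall = 0.419.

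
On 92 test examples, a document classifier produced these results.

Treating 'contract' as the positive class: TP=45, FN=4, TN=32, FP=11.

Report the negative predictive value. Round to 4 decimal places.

0.8889

NPV = TN/(TN+FN) = 32/(32+4) = 0.8889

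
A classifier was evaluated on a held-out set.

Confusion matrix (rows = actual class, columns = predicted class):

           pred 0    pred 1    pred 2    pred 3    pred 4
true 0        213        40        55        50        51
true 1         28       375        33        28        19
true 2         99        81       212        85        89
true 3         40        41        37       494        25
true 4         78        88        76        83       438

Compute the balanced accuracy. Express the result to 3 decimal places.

0.604

Balanced accuracy = mean of per-class recall.
  0: recall = 213/409 = 0.5208
  1: recall = 375/483 = 0.7764
  2: recall = 212/566 = 0.3746
  3: recall = 494/637 = 0.7755
  4: recall = 438/763 = 0.5740
Mean = (0.5208 + 0.7764 + 0.3746 + 0.7755 + 0.5740) / 5 = 0.604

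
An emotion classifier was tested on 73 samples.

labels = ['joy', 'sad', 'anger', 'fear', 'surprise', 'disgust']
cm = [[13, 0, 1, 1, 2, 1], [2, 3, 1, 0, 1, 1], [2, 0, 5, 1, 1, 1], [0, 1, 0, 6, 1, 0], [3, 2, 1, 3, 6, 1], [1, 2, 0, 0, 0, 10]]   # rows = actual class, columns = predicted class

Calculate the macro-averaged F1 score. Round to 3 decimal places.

Per-class F1 score (2·TP/(2·TP+FP+FN)):
  joy: TP=13, FP=2+2+0+3+1=8, FN=0+1+1+2+1=5 → 26/39 = 0.6667
  sad: TP=3, FP=0+0+1+2+2=5, FN=2+1+0+1+1=5 → 6/16 = 0.3750
  anger: TP=5, FP=1+1+0+1+0=3, FN=2+0+1+1+1=5 → 10/18 = 0.5556
  fear: TP=6, FP=1+0+1+3+0=5, FN=0+1+0+1+0=2 → 12/19 = 0.6316
  surprise: TP=6, FP=2+1+1+1+0=5, FN=3+2+1+3+1=10 → 12/27 = 0.4444
  disgust: TP=10, FP=1+1+1+0+1=4, FN=1+2+0+0+0=3 → 20/27 = 0.7407
Macro-F1 score = mean = (0.6667 + 0.3750 + 0.5556 + 0.6316 + 0.4444 + 0.7407) / 6 = 0.569

0.569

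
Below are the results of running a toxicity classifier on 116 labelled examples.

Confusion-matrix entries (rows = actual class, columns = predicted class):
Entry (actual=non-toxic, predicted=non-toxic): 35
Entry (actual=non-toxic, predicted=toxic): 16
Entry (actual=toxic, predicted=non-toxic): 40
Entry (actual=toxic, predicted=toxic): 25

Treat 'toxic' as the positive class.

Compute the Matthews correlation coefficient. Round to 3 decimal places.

0.074

MCC = (TP·TN − FP·FN) / √((TP+FP)(TP+FN)(TN+FP)(TN+FN))
Numerator = 25·35 − 16·40 = 235
Denominator = √(41·65·51·75) = √10193625 = 3192.7457
MCC = 235 / 3192.7457 = 0.074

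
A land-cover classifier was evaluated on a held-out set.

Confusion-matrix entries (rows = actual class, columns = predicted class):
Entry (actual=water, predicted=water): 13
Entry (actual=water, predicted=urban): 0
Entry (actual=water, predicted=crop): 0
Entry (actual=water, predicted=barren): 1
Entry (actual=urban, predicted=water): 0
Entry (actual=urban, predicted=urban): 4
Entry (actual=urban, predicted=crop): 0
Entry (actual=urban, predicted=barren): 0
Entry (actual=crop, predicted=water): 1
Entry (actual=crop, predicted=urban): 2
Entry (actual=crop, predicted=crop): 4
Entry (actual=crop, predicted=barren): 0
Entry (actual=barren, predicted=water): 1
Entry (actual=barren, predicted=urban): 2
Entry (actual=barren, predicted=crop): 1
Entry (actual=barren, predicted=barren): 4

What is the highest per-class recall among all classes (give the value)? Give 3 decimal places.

1.000

Per-class recall (TP/(TP+FN)):
  water: TP=13, FN=0+0+1=1 → 13/14 = 0.9286
  urban: TP=4, FN=0+0+0=0 → 4/4 = 1.0000
  crop: TP=4, FN=1+2+0=3 → 4/7 = 0.5714
  barren: TP=4, FN=1+2+1=4 → 4/8 = 0.5000
Highest is class 'urban' with recall = 1.000.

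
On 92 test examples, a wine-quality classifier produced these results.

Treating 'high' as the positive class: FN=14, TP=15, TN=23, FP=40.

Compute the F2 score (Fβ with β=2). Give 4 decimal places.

Fβ = (1+β²)·TP / ((1+β²)·TP + β²·FN + FP), with β²=4
= 5·15 / (5·15 + 4·14 + 40) = 0.4386

0.4386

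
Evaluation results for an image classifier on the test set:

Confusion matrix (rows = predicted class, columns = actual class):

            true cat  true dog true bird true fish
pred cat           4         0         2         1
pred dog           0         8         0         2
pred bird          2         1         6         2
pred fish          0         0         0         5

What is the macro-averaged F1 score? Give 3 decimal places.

0.689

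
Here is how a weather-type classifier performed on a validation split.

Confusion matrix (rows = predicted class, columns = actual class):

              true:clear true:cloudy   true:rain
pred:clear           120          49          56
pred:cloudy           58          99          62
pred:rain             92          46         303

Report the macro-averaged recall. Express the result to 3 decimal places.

0.558

Per-class recall (TP/(TP+FN)):
  clear: TP=120, FN=58+92=150 → 120/270 = 0.4444
  cloudy: TP=99, FN=49+46=95 → 99/194 = 0.5103
  rain: TP=303, FN=56+62=118 → 303/421 = 0.7197
Macro-recall = mean = (0.4444 + 0.5103 + 0.7197) / 3 = 0.558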